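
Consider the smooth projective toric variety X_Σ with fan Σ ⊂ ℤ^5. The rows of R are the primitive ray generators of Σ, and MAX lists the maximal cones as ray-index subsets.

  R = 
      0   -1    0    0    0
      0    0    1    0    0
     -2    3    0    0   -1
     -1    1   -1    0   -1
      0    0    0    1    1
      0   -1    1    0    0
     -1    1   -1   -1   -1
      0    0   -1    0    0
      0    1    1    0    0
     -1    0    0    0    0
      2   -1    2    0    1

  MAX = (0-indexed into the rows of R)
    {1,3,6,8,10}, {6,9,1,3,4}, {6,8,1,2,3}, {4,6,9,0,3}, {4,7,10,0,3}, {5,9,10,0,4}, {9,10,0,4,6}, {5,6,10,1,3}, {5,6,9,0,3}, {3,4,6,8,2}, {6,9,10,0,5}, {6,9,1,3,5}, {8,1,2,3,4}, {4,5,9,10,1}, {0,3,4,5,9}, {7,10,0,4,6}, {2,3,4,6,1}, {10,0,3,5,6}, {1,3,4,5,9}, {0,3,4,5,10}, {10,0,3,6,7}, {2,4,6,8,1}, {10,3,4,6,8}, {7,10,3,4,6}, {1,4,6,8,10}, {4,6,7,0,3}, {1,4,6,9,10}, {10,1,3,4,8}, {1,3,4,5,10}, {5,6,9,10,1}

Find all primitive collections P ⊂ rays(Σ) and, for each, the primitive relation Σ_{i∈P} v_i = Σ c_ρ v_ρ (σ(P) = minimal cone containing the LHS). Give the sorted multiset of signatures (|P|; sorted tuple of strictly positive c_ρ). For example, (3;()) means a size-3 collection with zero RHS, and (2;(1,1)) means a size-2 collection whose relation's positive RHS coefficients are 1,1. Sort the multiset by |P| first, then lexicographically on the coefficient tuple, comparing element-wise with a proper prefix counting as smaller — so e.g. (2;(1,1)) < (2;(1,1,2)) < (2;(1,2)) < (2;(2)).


Σ has 18 primitive collections:

  • {1,7}:  v_{1} + v_{7} = 0 — sig = (2;())
  • {0,1}:  v_{0} + v_{1} = v_{5} — sig = (2;(1))
  • {0,8}:  v_{0} + v_{8} = v_{1} — sig = (2;(1))
  • {5,7}:  v_{5} + v_{7} = v_{0} — sig = (2;(1))
  • {7,9}:  v_{7} + v_{9} = v_{0} + v_{4} + v_{6} — sig = (2;(1,1,1))
  • {2,7}:  v_{2} + v_{7} = v_{3} + v_{4} + v_{6} + v_{8} — sig = (2;(1,1,1,1))
  • {7,8}:  v_{7} + v_{8} = v_{3} + v_{4} + v_{6} + v_{10} — sig = (2;(1,1,1,1))
  • {0,2}:  v_{0} + v_{2} = 2·v_{1} + v_{3} + v_{4} + v_{6} — sig = (2;(1,1,1,2))
  • {2,5}:  v_{2} + v_{5} = 3·v_{1} + v_{3} + v_{4} + v_{6} — sig = (2;(1,1,1,3))
  • {8,9}:  v_{8} + v_{9} = 2·v_{1} + v_{4} + v_{6} — sig = (2;(1,1,2))
  • {2,9}:  v_{2} + v_{9} = 3·v_{1} + v_{3} + 2·v_{4} + 2·v_{6} — sig = (2;(1,2,2,3))
  • {2,10}:  v_{2} + v_{10} = 2·v_{8} — sig = (2;(2))
  • {5,8}:  v_{5} + v_{8} = 2·v_{1} — sig = (2;(2))
  • {3,9,10}:  v_{3} + v_{9} + v_{10} = v_{1} — sig = (3;(1))
  • {4,5,6}:  v_{4} + v_{5} + v_{6} = v_{9} — sig = (3;(1))
  • {0,3,4,6,10}:  v_{0} + v_{3} + v_{4} + v_{6} + v_{10} = 0 — sig = (5;())
  • {1,3,4,6,8}:  v_{1} + v_{3} + v_{4} + v_{6} + v_{8} = v_{2} — sig = (5;(1))
  • {1,3,4,6,10}:  v_{1} + v_{3} + v_{4} + v_{6} + v_{10} = v_{8} — sig = (5;(1))

Signatures (|P|; sorted positive RHS coefficients), sorted:
    (2;())
    (2;(1))
    (2;(1))
    (2;(1))
    (2;(1,1,1))
    (2;(1,1,1,1))
    (2;(1,1,1,1))
    (2;(1,1,1,2))
    (2;(1,1,1,3))
    (2;(1,1,2))
    (2;(1,2,2,3))
    (2;(2))
    (2;(2))
    (3;(1))
    (3;(1))
    (5;())
    (5;(1))
    (5;(1))


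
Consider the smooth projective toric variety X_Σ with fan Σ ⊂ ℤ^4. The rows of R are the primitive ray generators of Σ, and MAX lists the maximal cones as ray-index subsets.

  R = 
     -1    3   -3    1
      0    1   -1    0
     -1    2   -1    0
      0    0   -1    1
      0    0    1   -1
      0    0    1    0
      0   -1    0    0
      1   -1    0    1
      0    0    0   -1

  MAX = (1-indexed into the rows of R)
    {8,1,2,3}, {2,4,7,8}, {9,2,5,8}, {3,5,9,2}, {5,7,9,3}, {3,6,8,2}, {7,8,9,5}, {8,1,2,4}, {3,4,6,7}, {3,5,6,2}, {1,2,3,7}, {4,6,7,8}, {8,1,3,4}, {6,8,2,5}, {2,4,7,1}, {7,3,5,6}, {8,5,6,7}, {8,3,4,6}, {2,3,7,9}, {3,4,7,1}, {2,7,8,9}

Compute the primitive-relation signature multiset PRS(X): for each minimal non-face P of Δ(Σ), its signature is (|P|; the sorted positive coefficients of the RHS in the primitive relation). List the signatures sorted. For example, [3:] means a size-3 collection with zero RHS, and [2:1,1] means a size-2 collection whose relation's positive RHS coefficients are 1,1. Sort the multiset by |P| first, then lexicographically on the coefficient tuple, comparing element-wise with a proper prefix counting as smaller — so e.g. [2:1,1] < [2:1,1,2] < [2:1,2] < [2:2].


14 minimal non-faces of Δ(Σ) (on 9 rays):

  • {4,5}:  v_{4} + v_{5} = 0 — sig = [2:]
  • {6,9}:  v_{6} + v_{9} = v_{5} — sig = [2:1]
  • {1,5}:  v_{1} + v_{5} = v_{2} + v_{3} — sig = [2:1,1]
  • {4,9}:  v_{4} + v_{9} = v_{2} + v_{7} — sig = [2:1,1]
  • {1,9}:  v_{1} + v_{9} = 2·v_{2} + v_{3} + v_{7} — sig = [2:1,1,2]
  • {1,6}:  v_{1} + v_{6} = 2·v_{3} + v_{8} — sig = [2:1,2]
  • {2,6,7}:  v_{2} + v_{6} + v_{7} = 0 — sig = [3:]
  • {2,3,4}:  v_{2} + v_{3} + v_{4} = v_{1} — sig = [3:1]
  • {2,5,7}:  v_{2} + v_{5} + v_{7} = v_{9} — sig = [3:1]
  • {3,7,8}:  v_{3} + v_{7} + v_{8} = v_{4} — sig = [3:1]
  • {3,8,9}:  v_{3} + v_{8} + v_{9} = v_{2} — sig = [3:1]
  • {2,4,6}:  v_{2} + v_{4} + v_{6} = v_{3} + v_{8} — sig = [3:1,1]
  • {3,5,8}:  v_{3} + v_{5} + v_{8} = v_{2} + v_{6} — sig = [3:1,1]
  • {1,7,8}:  v_{1} + v_{7} + v_{8} = v_{2} + 2·v_{4} — sig = [3:1,2]

Hence PRS(X_Σ) =
    [2:]
    [2:1]
    [2:1,1]
    [2:1,1]
    [2:1,1,2]
    [2:1,2]
    [3:]
    [3:1]
    [3:1]
    [3:1]
    [3:1]
    [3:1,1]
    [3:1,1]
    [3:1,2]


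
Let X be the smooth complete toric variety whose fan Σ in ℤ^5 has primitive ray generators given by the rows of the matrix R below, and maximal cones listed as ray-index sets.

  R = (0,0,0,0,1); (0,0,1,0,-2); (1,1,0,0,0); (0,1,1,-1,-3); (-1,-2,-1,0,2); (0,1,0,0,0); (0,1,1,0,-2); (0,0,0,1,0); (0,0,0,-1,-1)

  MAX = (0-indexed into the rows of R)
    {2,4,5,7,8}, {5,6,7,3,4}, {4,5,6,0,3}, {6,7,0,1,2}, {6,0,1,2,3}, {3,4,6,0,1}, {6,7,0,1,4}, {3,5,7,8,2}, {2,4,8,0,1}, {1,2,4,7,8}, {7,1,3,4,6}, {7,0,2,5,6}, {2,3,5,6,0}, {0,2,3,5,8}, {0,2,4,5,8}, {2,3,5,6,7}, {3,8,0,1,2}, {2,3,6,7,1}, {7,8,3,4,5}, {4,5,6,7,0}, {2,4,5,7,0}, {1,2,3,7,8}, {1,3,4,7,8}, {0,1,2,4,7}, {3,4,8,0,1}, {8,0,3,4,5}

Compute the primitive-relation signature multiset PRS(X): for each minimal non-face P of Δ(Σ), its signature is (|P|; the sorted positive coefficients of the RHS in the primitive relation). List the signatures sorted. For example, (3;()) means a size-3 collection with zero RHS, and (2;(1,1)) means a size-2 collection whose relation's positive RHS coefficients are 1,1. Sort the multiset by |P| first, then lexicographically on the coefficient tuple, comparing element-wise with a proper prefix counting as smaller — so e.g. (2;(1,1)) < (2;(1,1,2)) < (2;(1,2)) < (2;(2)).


Δ(Σ) — 9 vertices, 6 min non-faces:

  P={1,5}:  v_{1} + v_{5} = v_{6}  ⇒ sig = (2;(1))
  P={6,8}:  v_{6} + v_{8} = v_{3}  ⇒ sig = (2;(1))
  P={0,7,8}:  v_{0} + v_{7} + v_{8} = 0  ⇒ sig = (3;())
  P={2,4,6}:  v_{2} + v_{4} + v_{6} = 0  ⇒ sig = (3;())
  P={0,3,7}:  v_{0} + v_{3} + v_{7} = v_{6}  ⇒ sig = (3;(1))
  P={2,3,4}:  v_{2} + v_{3} + v_{4} = v_{8}  ⇒ sig = (3;(1))

Sorted signature multiset PRS(X):
    (2;(1))
    (2;(1))
    (3;())
    (3;())
    (3;(1))
    (3;(1))


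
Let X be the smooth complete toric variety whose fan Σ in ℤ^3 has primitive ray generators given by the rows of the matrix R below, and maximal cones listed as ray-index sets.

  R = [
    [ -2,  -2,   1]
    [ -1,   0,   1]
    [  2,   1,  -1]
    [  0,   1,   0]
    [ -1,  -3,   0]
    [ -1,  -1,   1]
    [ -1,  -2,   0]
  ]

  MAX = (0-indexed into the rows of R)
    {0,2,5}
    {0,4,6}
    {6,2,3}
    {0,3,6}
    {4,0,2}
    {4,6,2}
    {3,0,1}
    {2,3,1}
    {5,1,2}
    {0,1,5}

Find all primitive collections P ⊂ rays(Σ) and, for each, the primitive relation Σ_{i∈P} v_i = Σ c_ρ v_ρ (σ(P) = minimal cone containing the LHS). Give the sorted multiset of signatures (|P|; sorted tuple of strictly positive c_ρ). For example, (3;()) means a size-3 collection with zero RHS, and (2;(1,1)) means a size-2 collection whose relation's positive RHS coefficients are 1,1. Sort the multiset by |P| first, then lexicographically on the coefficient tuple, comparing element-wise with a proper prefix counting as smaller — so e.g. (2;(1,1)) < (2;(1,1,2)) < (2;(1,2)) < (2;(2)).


Primitive collections (9):

  {1,6}:  v_{1} + v_{6} = v_{0}  ⟹  sig = (2;(1))
  {3,4}:  v_{3} + v_{4} = v_{6}  ⟹  sig = (2;(1))
  {3,5}:  v_{3} + v_{5} = v_{1}  ⟹  sig = (2;(1))
  {1,4}:  v_{1} + v_{4} = 2·v_{0} + v_{2}  ⟹  sig = (2;(1,2))
  {5,6}:  v_{5} + v_{6} = 2·v_{0} + v_{2}  ⟹  sig = (2;(1,2))
  {4,5}:  v_{4} + v_{5} = 3·v_{0} + 2·v_{2}  ⟹  sig = (2;(2,3))
  {0,2,3}:  v_{0} + v_{2} + v_{3} = 0  ⟹  sig = (3;())
  {0,1,2}:  v_{0} + v_{1} + v_{2} = v_{5}  ⟹  sig = (3;(1))
  {0,2,6}:  v_{0} + v_{2} + v_{6} = v_{4}  ⟹  sig = (3;(1))

Hence PRS(X_Σ) =
{ (2;(1)) ×3,  (2;(1,2)) ×2,  (2;(2,3)),  (3;()),  (3;(1)) ×2 }


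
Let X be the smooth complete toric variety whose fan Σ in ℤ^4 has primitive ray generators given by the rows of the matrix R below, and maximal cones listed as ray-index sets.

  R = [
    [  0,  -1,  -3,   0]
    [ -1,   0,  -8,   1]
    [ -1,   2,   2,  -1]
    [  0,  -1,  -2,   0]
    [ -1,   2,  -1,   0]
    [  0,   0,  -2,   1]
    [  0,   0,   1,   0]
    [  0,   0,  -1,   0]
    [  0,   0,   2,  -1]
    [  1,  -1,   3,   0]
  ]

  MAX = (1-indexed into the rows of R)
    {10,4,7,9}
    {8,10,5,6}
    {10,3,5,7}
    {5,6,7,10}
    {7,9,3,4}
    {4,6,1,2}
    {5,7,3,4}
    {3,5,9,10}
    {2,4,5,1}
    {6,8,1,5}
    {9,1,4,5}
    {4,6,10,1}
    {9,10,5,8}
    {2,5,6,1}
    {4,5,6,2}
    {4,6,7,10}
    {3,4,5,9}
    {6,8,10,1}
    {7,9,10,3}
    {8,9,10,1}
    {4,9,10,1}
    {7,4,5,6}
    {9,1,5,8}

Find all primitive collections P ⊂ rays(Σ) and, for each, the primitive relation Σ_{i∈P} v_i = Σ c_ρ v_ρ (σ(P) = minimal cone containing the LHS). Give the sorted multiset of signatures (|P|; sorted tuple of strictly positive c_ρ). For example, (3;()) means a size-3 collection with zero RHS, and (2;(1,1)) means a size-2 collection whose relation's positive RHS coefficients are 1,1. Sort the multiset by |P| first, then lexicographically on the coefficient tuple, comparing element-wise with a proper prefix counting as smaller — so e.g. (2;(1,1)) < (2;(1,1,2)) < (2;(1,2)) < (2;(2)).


Σ has 17 primitive collections:

  {6,9}:  v_{6} + v_{9} = 0  ⟹  sig = (2;())
  {7,8}:  v_{7} + v_{8} = 0  ⟹  sig = (2;())
  {1,7}:  v_{1} + v_{7} = v_{4}  ⟹  sig = (2;(1))
  {4,8}:  v_{4} + v_{8} = v_{1}  ⟹  sig = (2;(1))
  {2,10}:  v_{2} + v_{10} = v_{1} + v_{6}  ⟹  sig = (2;(1,1))
  {3,6}:  v_{3} + v_{6} = v_{5} + v_{7}  ⟹  sig = (2;(1,1))
  {3,8}:  v_{3} + v_{8} = v_{5} + v_{9}  ⟹  sig = (2;(1,1))
  {1,3}:  v_{1} + v_{3} = v_{4} + v_{5} + v_{9}  ⟹  sig = (2;(1,1,1))
  {2,9}:  v_{2} + v_{9} = v_{1} + v_{4} + v_{5}  ⟹  sig = (2;(1,1,1))
  {2,7}:  v_{2} + v_{7} = 2·v_{4} + v_{5} + v_{6}  ⟹  sig = (2;(1,1,2))
  {2,8}:  v_{2} + v_{8} = 2·v_{1} + v_{5} + v_{6}  ⟹  sig = (2;(1,1,2))
  {2,3}:  v_{2} + v_{3} = 2·v_{4} + 2·v_{5}  ⟹  sig = (2;(2,2))
  {4,5,10}:  v_{4} + v_{5} + v_{10} = 0  ⟹  sig = (3;())
  {1,5,10}:  v_{1} + v_{5} + v_{10} = v_{8}  ⟹  sig = (3;(1))
  {5,7,9}:  v_{5} + v_{7} + v_{9} = v_{3}  ⟹  sig = (3;(1))
  {3,4,10}:  v_{3} + v_{4} + v_{10} = v_{7} + v_{9}  ⟹  sig = (3;(1,1))
  {1,4,5,6}:  v_{1} + v_{4} + v_{5} + v_{6} = v_{2}  ⟹  sig = (4;(1))

Sorted signature multiset PRS(X):
{ (2;()) ×2,  (2;(1)) ×2,  (2;(1,1)) ×3,  (2;(1,1,1)) ×2,  (2;(1,1,2)) ×2,  (2;(2,2)),  (3;()),  (3;(1)) ×2,  (3;(1,1)),  (4;(1)) }


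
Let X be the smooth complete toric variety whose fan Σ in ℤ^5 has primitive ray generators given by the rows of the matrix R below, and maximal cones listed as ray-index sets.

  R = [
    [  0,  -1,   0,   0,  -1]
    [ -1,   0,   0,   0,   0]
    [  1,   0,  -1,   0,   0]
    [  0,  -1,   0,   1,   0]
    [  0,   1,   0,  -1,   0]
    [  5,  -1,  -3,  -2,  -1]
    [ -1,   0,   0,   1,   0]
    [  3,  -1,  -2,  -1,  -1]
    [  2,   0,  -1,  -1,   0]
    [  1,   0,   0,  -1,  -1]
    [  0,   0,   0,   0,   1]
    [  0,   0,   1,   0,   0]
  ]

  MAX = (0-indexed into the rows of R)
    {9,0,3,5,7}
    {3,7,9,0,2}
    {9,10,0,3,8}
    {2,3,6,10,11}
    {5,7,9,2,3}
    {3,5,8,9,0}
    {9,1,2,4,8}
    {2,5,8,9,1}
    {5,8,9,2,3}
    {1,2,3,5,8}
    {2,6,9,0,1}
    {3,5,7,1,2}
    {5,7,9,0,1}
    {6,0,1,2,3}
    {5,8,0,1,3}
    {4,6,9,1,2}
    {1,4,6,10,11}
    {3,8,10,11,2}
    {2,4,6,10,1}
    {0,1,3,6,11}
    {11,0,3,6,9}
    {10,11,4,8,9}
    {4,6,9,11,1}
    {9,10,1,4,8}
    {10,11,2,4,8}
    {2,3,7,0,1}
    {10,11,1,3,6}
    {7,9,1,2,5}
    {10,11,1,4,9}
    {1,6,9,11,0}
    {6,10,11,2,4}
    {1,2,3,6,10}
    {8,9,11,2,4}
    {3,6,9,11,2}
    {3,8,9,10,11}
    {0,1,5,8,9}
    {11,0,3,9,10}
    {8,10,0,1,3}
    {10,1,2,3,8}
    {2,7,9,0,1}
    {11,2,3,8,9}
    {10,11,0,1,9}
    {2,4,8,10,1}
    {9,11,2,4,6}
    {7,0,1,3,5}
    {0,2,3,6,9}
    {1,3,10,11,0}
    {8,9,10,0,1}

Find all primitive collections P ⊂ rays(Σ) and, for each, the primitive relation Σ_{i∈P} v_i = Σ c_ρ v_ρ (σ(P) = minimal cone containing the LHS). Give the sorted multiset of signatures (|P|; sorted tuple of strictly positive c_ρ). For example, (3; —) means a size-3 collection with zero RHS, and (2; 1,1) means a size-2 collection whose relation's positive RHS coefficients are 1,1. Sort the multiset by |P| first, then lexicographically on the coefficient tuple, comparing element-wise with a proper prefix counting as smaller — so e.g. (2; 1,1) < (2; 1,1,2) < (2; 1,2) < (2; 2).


Δ(Σ) — 12 vertices, 23 min non-faces:

  P={3,4}:  v_{3} + v_{4} = 0  so sig = (2; —)
  P={6,8}:  v_{6} + v_{8} = v_{2}  so sig = (2; 1)
  P={7,8}:  v_{7} + v_{8} = v_{5}  so sig = (2; 1)
  P={0,4}:  v_{0} + v_{4} = v_{1} + v_{9}  so sig = (2; 1,1)
  P={5,6}:  v_{5} + v_{6} = v_{2} + v_{7}  so sig = (2; 1,1)
  P={7,11}:  v_{7} + v_{11} = v_{3} + v_{8} + v_{9}  so sig = (2; 1,1,1)
  P={4,7}:  v_{4} + v_{7} = v_{1} + v_{2} + v_{8} + v_{9}  so sig = (2; 1,1,1,1)
  P={4,5}:  v_{4} + v_{5} = v_{1} + v_{2} + 2·v_{8} + v_{9}  so sig = (2; 1,1,1,2)
  P={5,11}:  v_{5} + v_{11} = v_{3} + 2·v_{8} + v_{9}  so sig = (2; 1,1,2)
  P={7,10}:  v_{7} + v_{10} = v_{1} + v_{3} + 2·v_{8}  so sig = (2; 1,1,2)
  P={5,10}:  v_{5} + v_{10} = v_{1} + v_{3} + 3·v_{8}  so sig = (2; 1,1,3)
  P={6,7}:  v_{6} + v_{7} = v_{0} + 2·v_{2}  so sig = (2; 1,2)
  P={1,2,11}:  v_{1} + v_{2} + v_{11} = 0  so sig = (3; —)
  P={6,9,10}:  v_{6} + v_{9} + v_{10} = 0  so sig = (3; —)
  P={0,2,8}:  v_{0} + v_{2} + v_{8} = v_{7}  so sig = (3; 1)
  P={1,3,9}:  v_{1} + v_{3} + v_{9} = v_{0}  so sig = (3; 1)
  P={2,9,10}:  v_{2} + v_{9} + v_{10} = v_{8}  so sig = (3; 1)
  P={0,2,11}:  v_{0} + v_{2} + v_{11} = v_{3} + v_{9}  so sig = (3; 1,1)
  P={0,6,10}:  v_{0} + v_{6} + v_{10} = v_{1} + v_{3}  so sig = (3; 1,1)
  P={1,8,11}:  v_{1} + v_{8} + v_{11} = v_{9} + v_{10}  so sig = (3; 1,1)
  P={0,2,10}:  v_{0} + v_{2} + v_{10} = v_{1} + v_{3} + v_{8}  so sig = (3; 1,1,1)
  P={0,8,11}:  v_{0} + v_{8} + v_{11} = v_{3} + 2·v_{9} + v_{10}  so sig = (3; 1,1,2)
  P={0,2,5}:  v_{0} + v_{2} + v_{5} = 2·v_{7}  so sig = (3; 2)

Sorted signature multiset PRS(X):
    |P|=2: 12 collections, coeffs (), (1), (1), (1,1), (1,1), (1,1,1), (1,1,1,1), (1,1,1,2), (1,1,2), (1,1,2), (1,1,3), (1,2)
    |P|=3: 11 collections, coeffs (), (), (1), (1), (1), (1,1), (1,1), (1,1), (1,1,1), (1,1,2), (2)


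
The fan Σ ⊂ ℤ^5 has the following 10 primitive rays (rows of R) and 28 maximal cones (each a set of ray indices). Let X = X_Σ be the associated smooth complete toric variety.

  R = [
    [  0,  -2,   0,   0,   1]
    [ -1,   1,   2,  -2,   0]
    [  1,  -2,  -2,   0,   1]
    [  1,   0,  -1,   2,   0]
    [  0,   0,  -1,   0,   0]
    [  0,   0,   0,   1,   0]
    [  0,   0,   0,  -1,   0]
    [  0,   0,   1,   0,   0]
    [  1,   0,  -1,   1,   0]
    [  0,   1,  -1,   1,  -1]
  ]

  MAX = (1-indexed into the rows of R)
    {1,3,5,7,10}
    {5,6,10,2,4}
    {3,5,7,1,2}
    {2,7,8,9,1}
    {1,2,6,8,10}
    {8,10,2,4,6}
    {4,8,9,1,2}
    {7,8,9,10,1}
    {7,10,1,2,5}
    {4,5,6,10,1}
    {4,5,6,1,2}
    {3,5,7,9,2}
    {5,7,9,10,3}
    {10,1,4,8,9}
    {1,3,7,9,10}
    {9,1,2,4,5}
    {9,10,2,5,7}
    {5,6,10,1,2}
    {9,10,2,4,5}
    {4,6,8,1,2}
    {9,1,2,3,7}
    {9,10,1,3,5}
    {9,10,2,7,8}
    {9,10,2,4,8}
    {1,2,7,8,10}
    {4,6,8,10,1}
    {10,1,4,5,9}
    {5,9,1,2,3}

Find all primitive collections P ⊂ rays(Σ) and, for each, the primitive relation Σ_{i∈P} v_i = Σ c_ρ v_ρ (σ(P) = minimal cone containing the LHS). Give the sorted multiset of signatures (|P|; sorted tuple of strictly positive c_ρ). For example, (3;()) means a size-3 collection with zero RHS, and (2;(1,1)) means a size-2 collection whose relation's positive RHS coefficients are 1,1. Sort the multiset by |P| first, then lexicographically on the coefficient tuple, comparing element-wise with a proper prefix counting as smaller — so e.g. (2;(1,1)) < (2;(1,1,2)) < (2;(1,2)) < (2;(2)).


Primitive collections (11):

  • {5,8}:  v_{5} + v_{8} = 0 — sig = (2;())
  • {6,7}:  v_{6} + v_{7} = 0 — sig = (2;())
  • {4,7}:  v_{4} + v_{7} = v_{9} — sig = (2;(1))
  • {6,9}:  v_{6} + v_{9} = v_{4} — sig = (2;(1))
  • {3,6}:  v_{3} + v_{6} = v_{1} + v_{5} + v_{9} — sig = (2;(1,1,1))
  • {3,8}:  v_{3} + v_{8} = v_{1} + v_{7} + v_{9} — sig = (2;(1,1,1))
  • {3,4}:  v_{3} + v_{4} = v_{1} + v_{5} + 2·v_{9} — sig = (2;(1,1,2))
  • {2,3,10}:  v_{2} + v_{3} + v_{10} = v_{5} + v_{7} — sig = (3;(1,1))
  • {1,2,9,10}:  v_{1} + v_{2} + v_{9} + v_{10} = 0 — sig = (4;())
  • {1,2,4,10}:  v_{1} + v_{2} + v_{4} + v_{10} = v_{6} — sig = (4;(1))
  • {1,5,7,9}:  v_{1} + v_{5} + v_{7} + v_{9} = v_{3} — sig = (4;(1))

Hence PRS(X_Σ) =
    |P|=2: 7 collections, coeffs (), (), (1), (1), (1,1,1), (1,1,1), (1,1,2)
    |P|=3: 1 collection, coeffs (1,1)
    |P|=4: 3 collections, coeffs (), (1), (1)


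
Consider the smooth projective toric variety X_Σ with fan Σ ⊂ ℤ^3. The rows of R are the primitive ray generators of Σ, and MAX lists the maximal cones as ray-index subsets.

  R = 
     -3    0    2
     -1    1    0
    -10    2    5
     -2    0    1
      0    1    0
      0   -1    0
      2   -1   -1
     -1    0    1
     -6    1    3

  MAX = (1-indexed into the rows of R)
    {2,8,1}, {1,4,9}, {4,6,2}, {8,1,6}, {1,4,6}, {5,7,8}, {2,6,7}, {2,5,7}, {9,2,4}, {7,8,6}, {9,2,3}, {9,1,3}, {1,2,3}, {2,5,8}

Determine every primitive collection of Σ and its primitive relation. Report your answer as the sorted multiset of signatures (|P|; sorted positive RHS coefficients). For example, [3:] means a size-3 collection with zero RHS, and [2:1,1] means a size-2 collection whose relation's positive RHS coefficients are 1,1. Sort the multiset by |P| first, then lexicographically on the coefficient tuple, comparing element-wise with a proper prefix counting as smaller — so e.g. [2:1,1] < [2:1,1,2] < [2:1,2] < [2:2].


Primitive collections (20):

  • {5,6}:  v_{5} + v_{6} = 0 ; sig = [2:]
  • {4,7}:  v_{4} + v_{7} = v_{6} ; sig = [2:1]
  • {4,8}:  v_{4} + v_{8} = v_{1} ; sig = [2:1]
  • {1,7}:  v_{1} + v_{7} = v_{6} + v_{8} ; sig = [2:1,1]
  • {3,7}:  v_{3} + v_{7} = v_{4} + v_{9} ; sig = [2:1,1]
  • {4,5}:  v_{4} + v_{5} = v_{2} + v_{8} ; sig = [2:1,1]
  • {5,9}:  v_{5} + v_{9} = v_{1} + 2·v_{2} + v_{8} ; sig = [2:1,1,2]
  • {1,5}:  v_{1} + v_{5} = v_{2} + 2·v_{8} ; sig = [2:1,2]
  • {3,6}:  v_{3} + v_{6} = 2·v_{4} + v_{9} ; sig = [2:1,2]
  • {8,9}:  v_{8} + v_{9} = 2·v_{1} + v_{2} ; sig = [2:1,2]
  • {3,5}:  v_{3} + v_{5} = 2·v_{1} + 3·v_{2} + v_{8} ; sig = [2:1,2,3]
  • {3,4}:  v_{3} + v_{4} = 2·v_{9} ; sig = [2:2]
  • {7,9}:  v_{7} + v_{9} = 2·v_{4} ; sig = [2:2]
  • {3,8}:  v_{3} + v_{8} = 3·v_{1} + 2·v_{2} ; sig = [2:2,3]
  • {6,9}:  v_{6} + v_{9} = 3·v_{4} ; sig = [2:3]
  • {2,7,8}:  v_{2} + v_{7} + v_{8} = 0 ; sig = [3:]
  • {1,2,4}:  v_{1} + v_{2} + v_{4} = v_{9} ; sig = [3:1]
  • {1,2,9}:  v_{1} + v_{2} + v_{9} = v_{3} ; sig = [3:1]
  • {2,6,8}:  v_{2} + v_{6} + v_{8} = v_{4} ; sig = [3:1]
  • {1,2,6}:  v_{1} + v_{2} + v_{6} = 2·v_{4} ; sig = [3:2]

Hence PRS(X_Σ) =
    [2:]
    [2:1]
    [2:1]
    [2:1,1]
    [2:1,1]
    [2:1,1]
    [2:1,1,2]
    [2:1,2]
    [2:1,2]
    [2:1,2]
    [2:1,2,3]
    [2:2]
    [2:2]
    [2:2,3]
    [2:3]
    [3:]
    [3:1]
    [3:1]
    [3:1]
    [3:2]


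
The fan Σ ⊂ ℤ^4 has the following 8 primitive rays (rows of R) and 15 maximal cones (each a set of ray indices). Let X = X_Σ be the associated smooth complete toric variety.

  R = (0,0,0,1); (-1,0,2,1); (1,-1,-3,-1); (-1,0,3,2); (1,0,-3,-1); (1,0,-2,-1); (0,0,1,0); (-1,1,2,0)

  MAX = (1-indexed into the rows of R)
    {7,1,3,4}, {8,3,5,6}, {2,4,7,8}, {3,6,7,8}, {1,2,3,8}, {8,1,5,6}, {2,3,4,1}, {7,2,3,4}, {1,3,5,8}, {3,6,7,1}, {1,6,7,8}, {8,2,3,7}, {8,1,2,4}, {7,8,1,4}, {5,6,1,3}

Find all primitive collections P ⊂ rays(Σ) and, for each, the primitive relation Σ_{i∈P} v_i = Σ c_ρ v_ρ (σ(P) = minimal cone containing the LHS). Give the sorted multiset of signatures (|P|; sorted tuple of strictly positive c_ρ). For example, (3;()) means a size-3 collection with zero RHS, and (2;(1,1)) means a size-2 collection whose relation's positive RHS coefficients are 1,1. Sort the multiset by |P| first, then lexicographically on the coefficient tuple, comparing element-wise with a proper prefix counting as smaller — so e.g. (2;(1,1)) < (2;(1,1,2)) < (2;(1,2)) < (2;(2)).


Δ(Σ) — 8 vertices, 9 min non-faces:

  P = {2,6}:  v_{2} + v_{6} = 0 ; sig = (2;())
  P = {4,5}:  v_{4} + v_{5} = v_{1} ; sig = (2;(1))
  P = {5,7}:  v_{5} + v_{7} = v_{6} ; sig = (2;(1))
  P = {4,6}:  v_{4} + v_{6} = v_{1} + v_{7} ; sig = (2;(1,1))
  P = {2,5}:  v_{2} + v_{5} = v_{1} + v_{3} + v_{8} ; sig = (2;(1,1,1))
  P = {1,2,7}:  v_{1} + v_{2} + v_{7} = v_{4} ; sig = (3;(1))
  P = {3,4,8}:  v_{3} + v_{4} + v_{8} = v_{2} ; sig = (3;(1))
  P = {1,3,7,8}:  v_{1} + v_{3} + v_{7} + v_{8} = 0 ; sig = (4;())
  P = {1,3,6,8}:  v_{1} + v_{3} + v_{6} + v_{8} = v_{5} ; sig = (4;(1))

Hence PRS(X_Σ) =
{ (2;()),  (2;(1)) ×2,  (2;(1,1)),  (2;(1,1,1)),  (3;(1)) ×2,  (4;()),  (4;(1)) }


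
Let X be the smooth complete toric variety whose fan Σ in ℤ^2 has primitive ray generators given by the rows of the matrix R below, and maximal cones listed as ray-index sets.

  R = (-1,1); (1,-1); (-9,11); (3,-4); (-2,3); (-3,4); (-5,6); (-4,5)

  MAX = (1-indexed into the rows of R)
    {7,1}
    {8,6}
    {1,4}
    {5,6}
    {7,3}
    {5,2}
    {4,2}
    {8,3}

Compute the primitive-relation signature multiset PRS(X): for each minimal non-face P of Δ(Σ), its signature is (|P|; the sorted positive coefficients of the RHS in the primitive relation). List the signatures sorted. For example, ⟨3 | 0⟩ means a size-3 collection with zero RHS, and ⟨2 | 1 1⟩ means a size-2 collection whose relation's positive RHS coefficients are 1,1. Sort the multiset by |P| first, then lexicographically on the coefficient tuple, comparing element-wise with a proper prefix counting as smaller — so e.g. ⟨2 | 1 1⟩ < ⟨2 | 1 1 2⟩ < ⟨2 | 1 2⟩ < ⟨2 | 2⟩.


20 minimal non-faces of Δ(Σ) (on 8 rays):

  {1,2}:  v_{1} + v_{2} = 0  ⟹  sig = ⟨2 | 0⟩
  {4,6}:  v_{4} + v_{6} = 0  ⟹  sig = ⟨2 | 0⟩
  {1,5}:  v_{1} + v_{5} = v_{6}  ⟹  sig = ⟨2 | 1⟩
  {1,6}:  v_{1} + v_{6} = v_{8}  ⟹  sig = ⟨2 | 1⟩
  {1,8}:  v_{1} + v_{8} = v_{7}  ⟹  sig = ⟨2 | 1⟩
  {2,6}:  v_{2} + v_{6} = v_{5}  ⟹  sig = ⟨2 | 1⟩
  {2,7}:  v_{2} + v_{7} = v_{8}  ⟹  sig = ⟨2 | 1⟩
  {2,8}:  v_{2} + v_{8} = v_{6}  ⟹  sig = ⟨2 | 1⟩
  {4,5}:  v_{4} + v_{5} = v_{2}  ⟹  sig = ⟨2 | 1⟩
  {4,8}:  v_{4} + v_{8} = v_{1}  ⟹  sig = ⟨2 | 1⟩
  {7,8}:  v_{7} + v_{8} = v_{3}  ⟹  sig = ⟨2 | 1⟩
  {3,4}:  v_{3} + v_{4} = v_{1} + v_{7}  ⟹  sig = ⟨2 | 1 1⟩
  {5,7}:  v_{5} + v_{7} = v_{6} + v_{8}  ⟹  sig = ⟨2 | 1 1⟩
  {3,5}:  v_{3} + v_{5} = v_{6} + 2·v_{8}  ⟹  sig = ⟨2 | 1 2⟩
  {1,3}:  v_{1} + v_{3} = 2·v_{7}  ⟹  sig = ⟨2 | 2⟩
  {2,3}:  v_{2} + v_{3} = 2·v_{8}  ⟹  sig = ⟨2 | 2⟩
  {4,7}:  v_{4} + v_{7} = 2·v_{1}  ⟹  sig = ⟨2 | 2⟩
  {5,8}:  v_{5} + v_{8} = 2·v_{6}  ⟹  sig = ⟨2 | 2⟩
  {6,7}:  v_{6} + v_{7} = 2·v_{8}  ⟹  sig = ⟨2 | 2⟩
  {3,6}:  v_{3} + v_{6} = 3·v_{8}  ⟹  sig = ⟨2 | 3⟩

Hence PRS(X_Σ) =
    ⟨2 | 0⟩
    ⟨2 | 0⟩
    ⟨2 | 1⟩
    ⟨2 | 1⟩
    ⟨2 | 1⟩
    ⟨2 | 1⟩
    ⟨2 | 1⟩
    ⟨2 | 1⟩
    ⟨2 | 1⟩
    ⟨2 | 1⟩
    ⟨2 | 1⟩
    ⟨2 | 1 1⟩
    ⟨2 | 1 1⟩
    ⟨2 | 1 2⟩
    ⟨2 | 2⟩
    ⟨2 | 2⟩
    ⟨2 | 2⟩
    ⟨2 | 2⟩
    ⟨2 | 2⟩
    ⟨2 | 3⟩


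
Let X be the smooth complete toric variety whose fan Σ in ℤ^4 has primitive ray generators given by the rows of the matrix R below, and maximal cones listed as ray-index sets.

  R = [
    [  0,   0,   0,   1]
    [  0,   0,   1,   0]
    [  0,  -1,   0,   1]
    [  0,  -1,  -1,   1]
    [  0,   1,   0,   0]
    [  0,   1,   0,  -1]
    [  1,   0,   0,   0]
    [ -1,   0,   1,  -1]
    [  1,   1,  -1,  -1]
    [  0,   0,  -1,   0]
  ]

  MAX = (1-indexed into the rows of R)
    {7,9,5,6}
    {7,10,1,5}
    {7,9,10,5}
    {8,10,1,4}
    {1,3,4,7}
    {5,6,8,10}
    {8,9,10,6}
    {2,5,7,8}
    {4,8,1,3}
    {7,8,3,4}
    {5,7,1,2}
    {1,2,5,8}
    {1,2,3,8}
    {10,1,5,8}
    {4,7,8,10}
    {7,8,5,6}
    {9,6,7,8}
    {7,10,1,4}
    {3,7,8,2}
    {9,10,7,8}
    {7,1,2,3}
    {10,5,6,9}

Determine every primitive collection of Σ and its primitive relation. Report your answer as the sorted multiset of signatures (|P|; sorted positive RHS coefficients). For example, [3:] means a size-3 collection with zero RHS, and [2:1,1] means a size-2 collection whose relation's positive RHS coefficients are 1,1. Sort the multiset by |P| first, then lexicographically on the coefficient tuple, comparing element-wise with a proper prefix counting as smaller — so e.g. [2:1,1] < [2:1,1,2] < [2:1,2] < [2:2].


Primitive collections (17):

  P={2,10}:  v_{2} + v_{10} = 0 — sig = [2:]
  P={3,6}:  v_{3} + v_{6} = 0 — sig = [2:]
  P={1,6}:  v_{1} + v_{6} = v_{5} — sig = [2:1]
  P={2,4}:  v_{2} + v_{4} = v_{3} — sig = [2:1]
  P={3,5}:  v_{3} + v_{5} = v_{1} — sig = [2:1]
  P={3,10}:  v_{3} + v_{10} = v_{4} — sig = [2:1]
  P={4,6}:  v_{4} + v_{6} = v_{10} — sig = [2:1]
  P={2,9}:  v_{2} + v_{9} = v_{6} + v_{7} — sig = [2:1,1]
  P={3,9}:  v_{3} + v_{9} = v_{7} + v_{10} — sig = [2:1,1]
  P={4,5}:  v_{4} + v_{5} = v_{1} + v_{10} — sig = [2:1,1]
  P={1,9}:  v_{1} + v_{9} = v_{5} + v_{7} + v_{10} — sig = [2:1,1,1]
  P={2,6}:  v_{2} + v_{6} = v_{5} + v_{7} + v_{8} — sig = [2:1,1,1]
  P={4,9}:  v_{4} + v_{9} = v_{7} + 2·v_{10} — sig = [2:1,2]
  P={1,7,8}:  v_{1} + v_{7} + v_{8} = v_{2} — sig = [3:1]
  P={6,7,10}:  v_{6} + v_{7} + v_{10} = v_{9} — sig = [3:1]
  P={5,8,9}:  v_{5} + v_{8} + v_{9} = 2·v_{6} — sig = [3:2]
  P={5,7,8,10}:  v_{5} + v_{7} + v_{8} + v_{10} = v_{6} — sig = [4:1]

Hence PRS(X_Σ) =
[[2:], [2:], [2:1], [2:1], [2:1], [2:1], [2:1], [2:1,1], [2:1,1], [2:1,1], [2:1,1,1], [2:1,1,1], [2:1,2], [3:1], [3:1], [3:2], [4:1]]


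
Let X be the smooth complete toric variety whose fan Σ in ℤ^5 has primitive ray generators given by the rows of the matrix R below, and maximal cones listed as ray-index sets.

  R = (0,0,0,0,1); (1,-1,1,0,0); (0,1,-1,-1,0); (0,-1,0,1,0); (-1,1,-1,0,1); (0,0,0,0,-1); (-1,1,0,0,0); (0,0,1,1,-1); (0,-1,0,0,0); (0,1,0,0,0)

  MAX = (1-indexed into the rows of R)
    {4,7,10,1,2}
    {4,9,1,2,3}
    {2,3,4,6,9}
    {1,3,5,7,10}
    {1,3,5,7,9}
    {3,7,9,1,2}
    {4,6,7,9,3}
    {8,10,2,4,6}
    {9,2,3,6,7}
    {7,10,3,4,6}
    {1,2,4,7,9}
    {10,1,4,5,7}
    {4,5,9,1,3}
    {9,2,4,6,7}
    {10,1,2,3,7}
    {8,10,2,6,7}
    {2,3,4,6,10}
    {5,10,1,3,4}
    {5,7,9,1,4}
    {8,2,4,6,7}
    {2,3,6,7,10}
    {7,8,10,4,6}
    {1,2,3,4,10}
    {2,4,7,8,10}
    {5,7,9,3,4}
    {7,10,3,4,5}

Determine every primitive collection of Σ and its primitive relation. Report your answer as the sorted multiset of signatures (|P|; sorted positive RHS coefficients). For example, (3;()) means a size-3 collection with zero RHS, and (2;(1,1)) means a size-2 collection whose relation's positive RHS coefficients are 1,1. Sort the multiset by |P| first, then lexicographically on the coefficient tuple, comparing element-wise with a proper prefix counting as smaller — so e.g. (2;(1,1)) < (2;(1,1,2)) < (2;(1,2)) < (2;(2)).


Primitive collections (11):

  P = {1,6}:  v_{1} + v_{6} = 0 — sig = (2;())
  P = {9,10}:  v_{9} + v_{10} = 0 — sig = (2;())
  P = {2,5}:  v_{2} + v_{5} = v_{1} — sig = (2;(1))
  P = {3,8}:  v_{3} + v_{8} = v_{6} + v_{10} — sig = (2;(1,1))
  P = {5,6}:  v_{5} + v_{6} = v_{3} + v_{4} + v_{7} — sig = (2;(1,1,1))
  P = {5,8}:  v_{5} + v_{8} = v_{4} + v_{7} + v_{10} — sig = (2;(1,1,1))
  P = {1,8}:  v_{1} + v_{8} = v_{2} + v_{4} + v_{7} + v_{10} — sig = (2;(1,1,1,1))
  P = {8,9}:  v_{8} + v_{9} = v_{2} + v_{4} + v_{6} + v_{7} — sig = (2;(1,1,1,1))
  P = {2,3,4,7}:  v_{2} + v_{3} + v_{4} + v_{7} = 0 — sig = (4;())
  P = {1,3,4,7}:  v_{1} + v_{3} + v_{4} + v_{7} = v_{5} — sig = (4;(1))
  P = {2,4,6,7,10}:  v_{2} + v_{4} + v_{6} + v_{7} + v_{10} = v_{8} — sig = (5;(1))

Signatures (|P|; sorted positive RHS coefficients), sorted:
[(2;()), (2;()), (2;(1)), (2;(1,1)), (2;(1,1,1)), (2;(1,1,1)), (2;(1,1,1,1)), (2;(1,1,1,1)), (4;()), (4;(1)), (5;(1))]


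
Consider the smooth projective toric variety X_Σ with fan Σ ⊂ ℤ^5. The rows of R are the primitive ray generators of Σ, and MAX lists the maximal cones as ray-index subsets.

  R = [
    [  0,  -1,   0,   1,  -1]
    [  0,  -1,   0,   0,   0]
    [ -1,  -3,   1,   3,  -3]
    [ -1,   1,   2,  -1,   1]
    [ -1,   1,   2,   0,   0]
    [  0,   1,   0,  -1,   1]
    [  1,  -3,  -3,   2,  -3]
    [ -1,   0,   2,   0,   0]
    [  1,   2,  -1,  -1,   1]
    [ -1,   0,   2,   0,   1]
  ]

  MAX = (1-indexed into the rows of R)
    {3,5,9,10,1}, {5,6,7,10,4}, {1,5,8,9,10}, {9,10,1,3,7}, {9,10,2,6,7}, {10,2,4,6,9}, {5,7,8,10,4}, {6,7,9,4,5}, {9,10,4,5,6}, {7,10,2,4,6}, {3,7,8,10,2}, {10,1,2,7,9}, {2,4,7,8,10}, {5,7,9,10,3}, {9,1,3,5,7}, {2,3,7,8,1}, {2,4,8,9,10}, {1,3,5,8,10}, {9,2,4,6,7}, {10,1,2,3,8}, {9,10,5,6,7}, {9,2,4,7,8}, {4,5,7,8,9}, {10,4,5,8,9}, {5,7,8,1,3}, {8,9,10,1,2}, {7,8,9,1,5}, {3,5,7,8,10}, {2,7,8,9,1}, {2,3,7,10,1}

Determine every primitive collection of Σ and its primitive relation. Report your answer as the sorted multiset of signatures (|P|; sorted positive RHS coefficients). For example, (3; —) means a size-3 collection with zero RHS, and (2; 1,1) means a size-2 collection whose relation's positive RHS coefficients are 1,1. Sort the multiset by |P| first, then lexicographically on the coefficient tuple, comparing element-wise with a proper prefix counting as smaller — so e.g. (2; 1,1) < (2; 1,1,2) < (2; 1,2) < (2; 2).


Primitive collections (12):

  P = {1,6}:  v_{1} + v_{6} = 0  so sig = (2; —)
  P = {1,4}:  v_{1} + v_{4} = v_{8}  so sig = (2; 1)
  P = {2,5}:  v_{2} + v_{5} = v_{8}  so sig = (2; 1)
  P = {6,8}:  v_{6} + v_{8} = v_{4}  so sig = (2; 1)
  P = {3,6}:  v_{3} + v_{6} = v_{5} + v_{7} + v_{10}  so sig = (2; 1,1,1)
  P = {3,4}:  v_{3} + v_{4} = v_{5} + v_{7} + v_{8} + v_{10}  so sig = (2; 1,1,1,1)
  P = {3,8,9}:  v_{3} + v_{8} + v_{9} = 2·v_{1} + v_{5}  so sig = (3; 1,2)
  P = {2,3,9}:  v_{2} + v_{3} + v_{9} = 2·v_{1}  so sig = (3; 2)
  P = {4,7,9,10}:  v_{4} + v_{7} + v_{9} + v_{10} = 0  so sig = (4; —)
  P = {1,5,7,10}:  v_{1} + v_{5} + v_{7} + v_{10} = v_{3}  so sig = (4; 1)
  P = {7,8,9,10}:  v_{7} + v_{8} + v_{9} + v_{10} = v_{1}  so sig = (4; 1)
  P = {1,7,8,10}:  v_{1} + v_{7} + v_{8} + v_{10} = v_{2} + v_{3}  so sig = (4; 1,1)

Signatures (|P|; sorted positive RHS coefficients), sorted:
{ (2; —),  (2; 1) ×3,  (2; 1,1,1),  (2; 1,1,1,1),  (3; 1,2),  (3; 2),  (4; —),  (4; 1) ×2,  (4; 1,1) }


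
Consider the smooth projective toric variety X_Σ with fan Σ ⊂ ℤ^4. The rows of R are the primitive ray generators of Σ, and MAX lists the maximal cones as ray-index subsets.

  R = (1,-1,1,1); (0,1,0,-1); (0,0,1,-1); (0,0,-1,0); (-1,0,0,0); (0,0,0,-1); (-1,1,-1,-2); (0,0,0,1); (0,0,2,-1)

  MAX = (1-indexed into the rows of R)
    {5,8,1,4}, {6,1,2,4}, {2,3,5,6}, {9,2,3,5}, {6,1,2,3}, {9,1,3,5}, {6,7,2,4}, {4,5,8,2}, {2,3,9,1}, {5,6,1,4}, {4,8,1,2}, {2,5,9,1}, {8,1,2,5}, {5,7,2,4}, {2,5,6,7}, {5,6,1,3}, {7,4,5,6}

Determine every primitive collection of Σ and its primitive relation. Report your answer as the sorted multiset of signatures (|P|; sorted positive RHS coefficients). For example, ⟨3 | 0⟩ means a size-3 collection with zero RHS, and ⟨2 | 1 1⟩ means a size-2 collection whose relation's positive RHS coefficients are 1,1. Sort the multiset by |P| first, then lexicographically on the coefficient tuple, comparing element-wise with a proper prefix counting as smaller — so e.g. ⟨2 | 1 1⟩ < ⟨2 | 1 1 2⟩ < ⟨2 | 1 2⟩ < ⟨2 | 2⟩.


14 minimal non-faces of Δ(Σ) (on 9 rays):

  P={6,8}:  v_{6} + v_{8} = 0  so sig = ⟨2 | 0⟩
  P={1,7}:  v_{1} + v_{7} = v_{6}  so sig = ⟨2 | 1⟩
  P={3,4}:  v_{3} + v_{4} = v_{6}  so sig = ⟨2 | 1⟩
  P={4,9}:  v_{4} + v_{9} = v_{3}  so sig = ⟨2 | 1⟩
  P={3,8}:  v_{3} + v_{8} = v_{1} + v_{2} + v_{5}  so sig = ⟨2 | 1 1 1⟩
  P={7,8}:  v_{7} + v_{8} = v_{2} + v_{4} + v_{5}  so sig = ⟨2 | 1 1 1⟩
  P={7,9}:  v_{7} + v_{9} = v_{2} + v_{3} + v_{5} + v_{6}  so sig = ⟨2 | 1 1 1 1⟩
  P={3,7}:  v_{3} + v_{7} = v_{2} + v_{5} + 2·v_{6}  so sig = ⟨2 | 1 1 2⟩
  P={6,9}:  v_{6} + v_{9} = 2·v_{3}  so sig = ⟨2 | 2⟩
  P={8,9}:  v_{8} + v_{9} = 2·v_{1} + 2·v_{2} + 2·v_{5}  so sig = ⟨2 | 2 2 2⟩
  P={1,2,4,5}:  v_{1} + v_{2} + v_{4} + v_{5} = 0  so sig = ⟨4 | 0⟩
  P={1,2,3,5}:  v_{1} + v_{2} + v_{3} + v_{5} = v_{9}  so sig = ⟨4 | 1⟩
  P={1,2,5,6}:  v_{1} + v_{2} + v_{5} + v_{6} = v_{3}  so sig = ⟨4 | 1⟩
  P={2,4,5,6}:  v_{2} + v_{4} + v_{5} + v_{6} = v_{7}  so sig = ⟨4 | 1⟩

Hence PRS(X_Σ) =
    |P|=2: 10 collections, coeffs (), (1), (1), (1), (1,1,1), (1,1,1), (1,1,1,1), (1,1,2), (2), (2,2,2)
    |P|=4: 4 collections, coeffs (), (1), (1), (1)


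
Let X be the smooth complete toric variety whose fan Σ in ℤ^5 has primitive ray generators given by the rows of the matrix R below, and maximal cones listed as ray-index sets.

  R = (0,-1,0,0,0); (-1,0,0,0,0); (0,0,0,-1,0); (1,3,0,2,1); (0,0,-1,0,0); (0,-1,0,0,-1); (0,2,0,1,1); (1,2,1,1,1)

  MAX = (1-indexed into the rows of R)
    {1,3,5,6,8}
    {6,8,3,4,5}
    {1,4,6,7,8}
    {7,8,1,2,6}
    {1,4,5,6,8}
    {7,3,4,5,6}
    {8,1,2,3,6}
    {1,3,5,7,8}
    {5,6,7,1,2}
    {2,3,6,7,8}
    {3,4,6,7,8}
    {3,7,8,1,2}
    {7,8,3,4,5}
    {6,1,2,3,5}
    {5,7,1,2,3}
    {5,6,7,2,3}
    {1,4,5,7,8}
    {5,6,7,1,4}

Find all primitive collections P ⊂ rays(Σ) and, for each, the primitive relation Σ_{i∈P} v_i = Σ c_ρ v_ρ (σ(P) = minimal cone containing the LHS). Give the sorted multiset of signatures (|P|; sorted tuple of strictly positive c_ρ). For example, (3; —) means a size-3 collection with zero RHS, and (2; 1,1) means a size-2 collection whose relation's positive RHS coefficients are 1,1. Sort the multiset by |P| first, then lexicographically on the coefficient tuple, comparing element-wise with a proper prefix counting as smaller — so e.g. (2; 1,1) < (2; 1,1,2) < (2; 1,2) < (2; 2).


5 minimal non-faces of Δ(Σ) (on 8 rays):

  P = {2,4}:  v_{2} + v_{4} = v_{6} + 2·v_{7}  →  sig = (2; 1,2)
  P = {2,5,8}:  v_{2} + v_{5} + v_{8} = v_{7}  →  sig = (3; 1)
  P = {1,3,4}:  v_{1} + v_{3} + v_{4} = v_{5} + v_{8}  →  sig = (3; 1,1)
  P = {1,3,6,7}:  v_{1} + v_{3} + v_{6} + v_{7} = 0  →  sig = (4; —)
  P = {5,6,7,8}:  v_{5} + v_{6} + v_{7} + v_{8} = v_{4}  →  sig = (4; 1)

Hence PRS(X_Σ) =
{ (2; 1,2),  (3; 1),  (3; 1,1),  (4; —),  (4; 1) }


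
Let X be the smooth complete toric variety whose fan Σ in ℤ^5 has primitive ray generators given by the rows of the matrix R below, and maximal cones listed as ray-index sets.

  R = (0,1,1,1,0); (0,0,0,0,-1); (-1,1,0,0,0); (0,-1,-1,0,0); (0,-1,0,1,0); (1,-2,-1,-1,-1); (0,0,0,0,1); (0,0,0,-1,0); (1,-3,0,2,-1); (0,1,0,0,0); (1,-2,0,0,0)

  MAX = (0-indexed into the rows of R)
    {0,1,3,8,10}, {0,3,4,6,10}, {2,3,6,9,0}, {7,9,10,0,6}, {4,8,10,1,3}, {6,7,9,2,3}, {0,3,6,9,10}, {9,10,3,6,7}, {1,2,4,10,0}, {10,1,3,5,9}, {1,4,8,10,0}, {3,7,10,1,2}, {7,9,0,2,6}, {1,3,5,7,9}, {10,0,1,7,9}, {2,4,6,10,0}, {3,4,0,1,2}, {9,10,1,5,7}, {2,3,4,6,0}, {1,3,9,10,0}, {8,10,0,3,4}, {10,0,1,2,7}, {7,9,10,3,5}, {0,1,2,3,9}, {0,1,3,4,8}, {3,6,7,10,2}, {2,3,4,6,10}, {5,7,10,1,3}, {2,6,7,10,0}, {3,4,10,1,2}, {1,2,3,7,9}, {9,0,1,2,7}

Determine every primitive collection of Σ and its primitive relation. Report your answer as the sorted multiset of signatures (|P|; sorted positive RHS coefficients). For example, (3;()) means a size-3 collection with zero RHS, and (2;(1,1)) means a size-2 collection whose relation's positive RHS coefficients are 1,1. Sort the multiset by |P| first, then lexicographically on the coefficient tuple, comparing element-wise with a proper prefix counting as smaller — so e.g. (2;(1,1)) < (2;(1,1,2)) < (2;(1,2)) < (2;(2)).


|primitive collections| = 17. Relations:

  P = {1,6}:  v_{1} + v_{6} = 0  so sig = (2;())
  P = {4,7}:  v_{4} + v_{7} = v_{2} + v_{10}  so sig = (2;(1,1))
  P = {4,9}:  v_{4} + v_{9} = v_{0} + v_{3}  so sig = (2;(1,1))
  P = {0,5}:  v_{0} + v_{5} = v_{1} + v_{9} + v_{10}  so sig = (2;(1,1,1))
  P = {2,5}:  v_{2} + v_{5} = v_{1} + v_{3} + v_{7}  so sig = (2;(1,1,1))
  P = {4,5}:  v_{4} + v_{5} = v_{1} + v_{3} + v_{10}  so sig = (2;(1,1,1))
  P = {7,8}:  v_{7} + v_{8} = v_{1} + v_{4} + v_{10}  so sig = (2;(1,1,1))
  P = {5,6}:  v_{5} + v_{6} = v_{3} + v_{7} + v_{9} + v_{10}  so sig = (2;(1,1,1,1))
  P = {6,8}:  v_{6} + v_{8} = v_{0} + v_{3} + v_{4} + v_{10}  so sig = (2;(1,1,1,1))
  P = {8,9}:  v_{8} + v_{9} = 2·v_{0} + v_{1} + 2·v_{3} + v_{10}  so sig = (2;(1,1,2,2))
  P = {2,8}:  v_{2} + v_{8} = v_{1} + 2·v_{4}  so sig = (2;(1,2))
  P = {5,8}:  v_{5} + v_{8} = v_{0} + 2·v_{1} + 2·v_{3} + 2·v_{10}  so sig = (2;(1,2,2,2))
  P = {0,3,7}:  v_{0} + v_{3} + v_{7} = 0  so sig = (3;())
  P = {2,9,10}:  v_{2} + v_{9} + v_{10} = 0  so sig = (3;())
  P = {0,2,3,10}:  v_{0} + v_{2} + v_{3} + v_{10} = v_{4}  so sig = (4;(1))
  P = {0,1,3,4,10}:  v_{0} + v_{1} + v_{3} + v_{4} + v_{10} = v_{8}  so sig = (5;(1))
  P = {1,3,7,9,10}:  v_{1} + v_{3} + v_{7} + v_{9} + v_{10} = v_{5}  so sig = (5;(1))

Sorted signature multiset PRS(X):
{ (2;()),  (2;(1,1)) ×2,  (2;(1,1,1)) ×4,  (2;(1,1,1,1)) ×2,  (2;(1,1,2,2)),  (2;(1,2)),  (2;(1,2,2,2)),  (3;()) ×2,  (4;(1)),  (5;(1)) ×2 }


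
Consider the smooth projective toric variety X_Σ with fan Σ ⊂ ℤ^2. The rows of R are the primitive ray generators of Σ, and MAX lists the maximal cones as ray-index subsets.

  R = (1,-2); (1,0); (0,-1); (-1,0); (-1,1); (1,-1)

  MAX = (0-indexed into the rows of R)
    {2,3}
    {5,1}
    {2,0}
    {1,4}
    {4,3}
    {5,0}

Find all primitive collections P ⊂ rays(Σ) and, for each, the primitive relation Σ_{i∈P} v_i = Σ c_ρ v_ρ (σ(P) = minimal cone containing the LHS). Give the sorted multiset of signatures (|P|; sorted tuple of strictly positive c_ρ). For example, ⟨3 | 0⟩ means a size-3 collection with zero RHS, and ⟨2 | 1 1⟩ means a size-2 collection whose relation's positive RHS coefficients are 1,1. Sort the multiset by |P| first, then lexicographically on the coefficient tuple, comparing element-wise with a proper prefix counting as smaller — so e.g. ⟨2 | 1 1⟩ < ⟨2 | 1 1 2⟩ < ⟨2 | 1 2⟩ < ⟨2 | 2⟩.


9 minimal non-faces of Δ(Σ) (on 6 rays):

  P={1,3}:  v_{1} + v_{3} = 0  →  sig = ⟨2 | 0⟩
  P={4,5}:  v_{4} + v_{5} = 0  →  sig = ⟨2 | 0⟩
  P={0,4}:  v_{0} + v_{4} = v_{2}  →  sig = ⟨2 | 1⟩
  P={1,2}:  v_{1} + v_{2} = v_{5}  →  sig = ⟨2 | 1⟩
  P={2,4}:  v_{2} + v_{4} = v_{3}  →  sig = ⟨2 | 1⟩
  P={2,5}:  v_{2} + v_{5} = v_{0}  →  sig = ⟨2 | 1⟩
  P={3,5}:  v_{3} + v_{5} = v_{2}  →  sig = ⟨2 | 1⟩
  P={0,1}:  v_{0} + v_{1} = 2·v_{5}  →  sig = ⟨2 | 2⟩
  P={0,3}:  v_{0} + v_{3} = 2·v_{2}  →  sig = ⟨2 | 2⟩

Signatures (|P|; sorted positive RHS coefficients), sorted:
[⟨2 | 0⟩, ⟨2 | 0⟩, ⟨2 | 1⟩, ⟨2 | 1⟩, ⟨2 | 1⟩, ⟨2 | 1⟩, ⟨2 | 1⟩, ⟨2 | 2⟩, ⟨2 | 2⟩]
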